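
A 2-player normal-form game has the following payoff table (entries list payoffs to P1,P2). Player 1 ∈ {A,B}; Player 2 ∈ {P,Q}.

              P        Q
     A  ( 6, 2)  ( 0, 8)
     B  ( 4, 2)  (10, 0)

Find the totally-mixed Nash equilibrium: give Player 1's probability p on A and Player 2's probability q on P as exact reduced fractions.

P1 indiff ⇒ q·6+(1-q)·0 = q·4+(1-q)·10 ⇒ q(2) = (1-q)(10) ⇒ q = 5/6
P2 indiff ⇒ p·2+(1-p)·2 = p·8+(1-p)·0 ⇒ p(-6) = (1-p)(-2) ⇒ p = 1/4

p=1/4, q=5/6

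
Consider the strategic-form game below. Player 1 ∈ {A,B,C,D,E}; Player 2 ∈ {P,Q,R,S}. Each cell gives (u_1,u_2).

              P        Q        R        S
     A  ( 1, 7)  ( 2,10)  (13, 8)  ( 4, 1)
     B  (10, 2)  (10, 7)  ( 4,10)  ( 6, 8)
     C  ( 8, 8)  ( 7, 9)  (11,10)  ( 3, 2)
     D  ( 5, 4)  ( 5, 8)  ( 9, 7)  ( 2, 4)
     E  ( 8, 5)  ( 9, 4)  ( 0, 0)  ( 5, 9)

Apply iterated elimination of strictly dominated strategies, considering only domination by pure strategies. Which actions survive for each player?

P1 drop D (C beats it: P:8>5 Q:7>5 R:11>9 S:3>2)
P1 drop E (B beats it: P:10>8 Q:10>9 R:4>0 S:6>5)
P2 drop P (Q beats it: A:10>7 B:7>2 C:9>8)
P2 drop S (R beats it: A:8>1 B:10>8 C:10>2)
P1→{A,B,C} P2→{Q,R}

Survivors P1:{A,B,C} P2:{Q,R}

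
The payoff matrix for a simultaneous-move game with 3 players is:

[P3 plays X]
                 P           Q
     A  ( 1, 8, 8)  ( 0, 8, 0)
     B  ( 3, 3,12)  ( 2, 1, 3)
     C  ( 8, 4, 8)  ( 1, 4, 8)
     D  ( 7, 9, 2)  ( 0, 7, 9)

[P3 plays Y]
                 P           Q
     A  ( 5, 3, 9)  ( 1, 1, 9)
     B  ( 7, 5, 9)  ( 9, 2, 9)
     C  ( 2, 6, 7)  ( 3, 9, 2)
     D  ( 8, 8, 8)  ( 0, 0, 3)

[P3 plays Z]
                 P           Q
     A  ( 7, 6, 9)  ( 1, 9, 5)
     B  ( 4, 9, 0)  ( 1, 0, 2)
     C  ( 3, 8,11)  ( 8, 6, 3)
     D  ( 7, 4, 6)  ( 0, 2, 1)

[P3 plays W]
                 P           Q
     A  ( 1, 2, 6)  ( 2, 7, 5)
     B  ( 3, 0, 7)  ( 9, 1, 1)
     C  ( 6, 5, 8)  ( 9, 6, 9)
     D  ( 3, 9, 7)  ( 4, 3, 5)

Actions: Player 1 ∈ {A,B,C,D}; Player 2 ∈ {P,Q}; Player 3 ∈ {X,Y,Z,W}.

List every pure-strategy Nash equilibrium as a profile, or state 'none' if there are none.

NE set: (C,Q,W), (D,P,Y)

(A,P,X): not NE [P1→C gives 8>1; P3→Z gives 9>8]
(A,P,Y): not NE [P1→D gives 8>5]
(A,P,Z): not NE [P2→Q gives 9>6]
(A,P,W): not NE [P1→C gives 6>1; P2→Q gives 7>2; P3→Z gives 9>6]
(A,Q,X): not NE [P1→B gives 2>0; P3→Y gives 9>0]
(A,Q,Y): not NE [P1→B gives 9>1; P2→P gives 3>1]
(A,Q,Z): not NE [P1→C gives 8>1; P3→Y gives 9>5]
(A,Q,W): not NE [P1→C gives 9>2; P3→Y gives 9>5]
(B,P,X): not NE [P1→C gives 8>3]
(B,P,Y): not NE [P1→D gives 8>7; P3→X gives 12>9]
(B,P,Z): not NE [P1→D gives 7>4; P3→X gives 12>0]
(B,P,W): not NE [P1→C gives 6>3; P2→Q gives 1>0; P3→X gives 12>7]
(B,Q,X): not NE [P2→P gives 3>1; P3→Y gives 9>3]
(B,Q,Y): not NE [P2→P gives 5>2]
(B,Q,Z): not NE [P1→C gives 8>1; P2→P gives 9>0; P3→Y gives 9>2]
(B,Q,W): not NE [P3→Y gives 9>1]
(C,P,X): not NE [P3→Z gives 11>8]
(C,P,Y): not NE [P1→D gives 8>2; P2→Q gives 9>6; P3→Z gives 11>7]
(C,P,Z): not NE [P1→D gives 7>3]
(C,P,W): not NE [P2→Q gives 6>5; P3→Z gives 11>8]
(C,Q,X): not NE [P1→B gives 2>1; P3→W gives 9>8]
(C,Q,Y): not NE [P1→B gives 9>3; P3→W gives 9>2]
(C,Q,Z): not NE [P2→P gives 8>6; P3→W gives 9>3]
(C,Q,W): NE
(D,P,X): not NE [P1→C gives 8>7; P3→Y gives 8>2]
(D,P,Y): NE
(D,P,Z): not NE [P3→Y gives 8>6]
(D,P,W): not NE [P1→C gives 6>3; P3→Y gives 8>7]
(D,Q,X): not NE [P1→B gives 2>0; P2→P gives 9>7]
(D,Q,Y): not NE [P1→B gives 9>0; P2→P gives 8>0; P3→X gives 9>3]
(D,Q,Z): not NE [P1→C gives 8>0; P2→P gives 4>2; P3→X gives 9>1]
(D,Q,W): not NE [P1→C gives 9>4; P2→P gives 9>3; P3→X gives 9>5]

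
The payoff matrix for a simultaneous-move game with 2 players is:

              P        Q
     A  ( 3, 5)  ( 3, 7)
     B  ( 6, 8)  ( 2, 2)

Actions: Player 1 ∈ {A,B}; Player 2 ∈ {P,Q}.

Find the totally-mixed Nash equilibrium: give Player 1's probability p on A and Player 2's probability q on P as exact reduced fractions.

p=3/4, q=1/4

P1 indiff ⇒ q·3+(1-q)·3 = q·6+(1-q)·2 ⇒ q(-3) = (1-q)(-1) ⇒ q = 1/4
P2 indiff ⇒ p·5+(1-p)·8 = p·7+(1-p)·2 ⇒ p(-2) = (1-p)(-6) ⇒ p = 3/4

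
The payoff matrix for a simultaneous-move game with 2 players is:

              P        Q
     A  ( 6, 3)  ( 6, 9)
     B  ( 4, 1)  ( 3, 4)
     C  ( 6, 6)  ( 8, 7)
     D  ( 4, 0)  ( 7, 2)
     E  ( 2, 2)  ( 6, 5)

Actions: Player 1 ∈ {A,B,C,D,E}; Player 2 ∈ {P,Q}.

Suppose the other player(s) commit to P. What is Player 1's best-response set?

u_1(A vs P) = 6
u_1(B vs P) = 4
u_1(C vs P) = 6
u_1(D vs P) = 4
u_1(E vs P) = 2
max payoff 6 at {A,C}

argmax u_1 = {A,C}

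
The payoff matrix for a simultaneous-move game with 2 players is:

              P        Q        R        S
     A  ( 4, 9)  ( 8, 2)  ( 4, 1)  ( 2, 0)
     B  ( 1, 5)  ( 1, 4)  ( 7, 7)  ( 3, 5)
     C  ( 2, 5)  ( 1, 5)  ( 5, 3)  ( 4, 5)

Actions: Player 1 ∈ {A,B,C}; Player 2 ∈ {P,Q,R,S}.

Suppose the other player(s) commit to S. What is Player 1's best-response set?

u_1(A vs S) = 2
u_1(B vs S) = 3
u_1(C vs S) = 4
max payoff 4 at {C}

BR_1 = {C}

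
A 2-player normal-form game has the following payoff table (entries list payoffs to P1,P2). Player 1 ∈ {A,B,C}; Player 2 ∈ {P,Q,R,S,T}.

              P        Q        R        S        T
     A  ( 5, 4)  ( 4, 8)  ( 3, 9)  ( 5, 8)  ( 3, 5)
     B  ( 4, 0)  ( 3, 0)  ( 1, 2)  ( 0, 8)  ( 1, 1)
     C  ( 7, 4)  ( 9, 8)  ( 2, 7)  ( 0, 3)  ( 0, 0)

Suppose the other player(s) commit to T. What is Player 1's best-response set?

BR_1 = {A}

u_1(A vs T) = 3
u_1(B vs T) = 1
u_1(C vs T) = 0
max payoff 3 at {A}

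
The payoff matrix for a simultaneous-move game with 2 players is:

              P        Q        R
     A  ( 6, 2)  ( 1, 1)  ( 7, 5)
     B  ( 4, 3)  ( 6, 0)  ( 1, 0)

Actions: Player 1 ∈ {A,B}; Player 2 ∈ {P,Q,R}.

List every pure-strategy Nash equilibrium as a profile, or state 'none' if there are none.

PSNE = {(A,R)}

(A,P): not NE [P2→R gives 5>2]
(A,Q): not NE [P1→B gives 6>1; P2→R gives 5>1]
(A,R): NE
(B,P): not NE [P1→A gives 6>4]
(B,Q): not NE [P2→P gives 3>0]
(B,R): not NE [P1→A gives 7>1; P2→P gives 3>0]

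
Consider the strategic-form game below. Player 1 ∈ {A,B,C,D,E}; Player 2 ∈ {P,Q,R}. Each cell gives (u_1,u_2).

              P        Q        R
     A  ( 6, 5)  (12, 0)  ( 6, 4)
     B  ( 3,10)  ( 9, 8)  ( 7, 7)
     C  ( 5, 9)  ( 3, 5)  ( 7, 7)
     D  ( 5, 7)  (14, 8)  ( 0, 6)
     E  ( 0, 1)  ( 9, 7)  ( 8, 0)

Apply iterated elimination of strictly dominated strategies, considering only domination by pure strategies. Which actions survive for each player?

IESDS → P1:{A,D} P2:{P,Q}

P2 drop R (P beats it: A:5>4 B:10>7 C:9>7 D:7>6 E:1>0)
P1 drop B (A beats it: P:6>3 Q:12>9)
P1 drop C (A beats it: P:6>5 Q:12>3)
P1 drop E (A beats it: P:6>0 Q:12>9)
P1→{A,D} P2→{P,Q}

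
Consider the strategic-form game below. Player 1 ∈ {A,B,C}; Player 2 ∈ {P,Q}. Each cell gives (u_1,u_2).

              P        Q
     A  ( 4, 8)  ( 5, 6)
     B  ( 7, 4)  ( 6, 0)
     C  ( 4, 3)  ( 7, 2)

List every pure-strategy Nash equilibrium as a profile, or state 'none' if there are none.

(A,P): not NE [P1→B gives 7>4]
(A,Q): not NE [P1→C gives 7>5; P2→P gives 8>6]
(B,P): NE
(B,Q): not NE [P1→C gives 7>6; P2→P gives 4>0]
(C,P): not NE [P1→B gives 7>4]
(C,Q): not NE [P2→P gives 3>2]

Nash profiles: (B,P)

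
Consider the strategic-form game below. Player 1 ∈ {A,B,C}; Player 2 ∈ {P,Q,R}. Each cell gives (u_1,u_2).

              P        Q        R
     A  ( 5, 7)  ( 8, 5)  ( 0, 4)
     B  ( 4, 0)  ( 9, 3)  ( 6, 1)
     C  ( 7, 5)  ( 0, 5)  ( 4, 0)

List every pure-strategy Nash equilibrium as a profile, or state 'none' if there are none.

(A,P): not NE [P1→C gives 7>5]
(A,Q): not NE [P1→B gives 9>8; P2→P gives 7>5]
(A,R): not NE [P1→B gives 6>0; P2→P gives 7>4]
(B,P): not NE [P1→C gives 7>4; P2→Q gives 3>0]
(B,Q): NE
(B,R): not NE [P2→Q gives 3>1]
(C,P): NE
(C,Q): not NE [P1→B gives 9>0]
(C,R): not NE [P1→B gives 6>4; P2→Q gives 5>0]

NE set: (B,Q), (C,P)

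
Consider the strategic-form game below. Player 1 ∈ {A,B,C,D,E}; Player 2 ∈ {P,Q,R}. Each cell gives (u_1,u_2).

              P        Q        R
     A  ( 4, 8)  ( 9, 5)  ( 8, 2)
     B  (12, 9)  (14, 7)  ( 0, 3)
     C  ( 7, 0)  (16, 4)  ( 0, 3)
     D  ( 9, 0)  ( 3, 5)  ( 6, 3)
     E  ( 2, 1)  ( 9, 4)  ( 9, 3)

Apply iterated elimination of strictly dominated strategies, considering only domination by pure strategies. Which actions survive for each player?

P2 drop R (Q beats it: A:5>2 B:7>3 C:4>3 D:5>3 E:4>3)
P1 drop A (B beats it: P:12>4 Q:14>9)
P1 drop D (B beats it: P:12>9 Q:14>3)
P1 drop E (B beats it: P:12>2 Q:14>9)
P1→{B,C} P2→{P,Q}

Remaining: P1:{B,C} P2:{P,Q}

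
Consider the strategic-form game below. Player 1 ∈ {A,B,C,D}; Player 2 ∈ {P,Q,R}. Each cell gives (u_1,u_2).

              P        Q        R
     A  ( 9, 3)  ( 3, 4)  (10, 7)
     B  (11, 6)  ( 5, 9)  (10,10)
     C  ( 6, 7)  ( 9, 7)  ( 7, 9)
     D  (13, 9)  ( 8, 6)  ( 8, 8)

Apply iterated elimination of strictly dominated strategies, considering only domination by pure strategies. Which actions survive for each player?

Remaining: P1:{A,B,D} P2:{P,R}

P2 drop Q (R beats it: A:7>4 B:10>9 C:9>7 D:8>6)
P1 drop C (A beats it: P:9>6 R:10>7)
P1→{A,B,D} P2→{P,R}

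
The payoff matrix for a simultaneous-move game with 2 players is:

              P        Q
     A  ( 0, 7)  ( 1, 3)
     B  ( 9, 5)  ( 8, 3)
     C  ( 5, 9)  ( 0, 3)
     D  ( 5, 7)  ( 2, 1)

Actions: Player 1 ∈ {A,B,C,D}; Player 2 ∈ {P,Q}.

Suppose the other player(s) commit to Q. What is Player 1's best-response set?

argmax u_1 = {B}

u_1(A vs Q) = 1
u_1(B vs Q) = 8
u_1(C vs Q) = 0
u_1(D vs Q) = 2
max payoff 8 at {B}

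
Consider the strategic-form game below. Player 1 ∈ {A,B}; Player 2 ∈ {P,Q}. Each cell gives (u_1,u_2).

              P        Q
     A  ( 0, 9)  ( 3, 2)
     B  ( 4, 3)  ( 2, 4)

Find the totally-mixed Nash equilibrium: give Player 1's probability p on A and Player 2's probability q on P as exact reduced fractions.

P1 indiff ⇒ q·0+(1-q)·3 = q·4+(1-q)·2 ⇒ q(-4) = (1-q)(-1) ⇒ q = 1/5
P2 indiff ⇒ p·9+(1-p)·3 = p·2+(1-p)·4 ⇒ p(7) = (1-p)(1) ⇒ p = 1/8

P1 mixes 1/8 on A; P2 mixes 1/5 on P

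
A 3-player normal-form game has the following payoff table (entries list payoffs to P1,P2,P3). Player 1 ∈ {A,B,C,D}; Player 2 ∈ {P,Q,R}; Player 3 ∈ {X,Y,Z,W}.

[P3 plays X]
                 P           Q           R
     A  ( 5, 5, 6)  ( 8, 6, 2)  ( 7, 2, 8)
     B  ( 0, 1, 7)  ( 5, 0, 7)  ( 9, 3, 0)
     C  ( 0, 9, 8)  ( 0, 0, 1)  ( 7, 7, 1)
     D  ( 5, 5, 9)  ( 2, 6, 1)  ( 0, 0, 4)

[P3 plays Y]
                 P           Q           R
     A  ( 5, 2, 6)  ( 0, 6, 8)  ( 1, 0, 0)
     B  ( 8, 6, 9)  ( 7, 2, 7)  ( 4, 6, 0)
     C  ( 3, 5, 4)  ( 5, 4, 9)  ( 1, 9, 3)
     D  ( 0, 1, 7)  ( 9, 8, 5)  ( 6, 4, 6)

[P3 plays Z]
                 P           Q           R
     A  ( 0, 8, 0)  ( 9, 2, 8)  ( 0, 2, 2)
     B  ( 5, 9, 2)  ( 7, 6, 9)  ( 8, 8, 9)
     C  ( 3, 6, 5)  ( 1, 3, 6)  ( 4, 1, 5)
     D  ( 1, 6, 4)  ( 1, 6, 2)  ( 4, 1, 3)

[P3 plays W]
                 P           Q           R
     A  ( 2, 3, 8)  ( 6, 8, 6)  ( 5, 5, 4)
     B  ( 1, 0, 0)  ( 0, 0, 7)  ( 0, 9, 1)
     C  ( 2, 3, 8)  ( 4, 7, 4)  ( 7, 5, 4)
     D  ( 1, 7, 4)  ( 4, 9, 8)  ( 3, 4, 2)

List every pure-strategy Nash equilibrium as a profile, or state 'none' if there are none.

NE set: (B,P,Y)

(A,P,X): not NE [P2→Q gives 6>5; P3→W gives 8>6]
(A,P,Y): not NE [P1→B gives 8>5; P2→Q gives 6>2; P3→W gives 8>6]
(A,P,Z): not NE [P1→B gives 5>0; P3→W gives 8>0]
(A,P,W): not NE [P2→Q gives 8>3]
(A,Q,X): not NE [P3→Z gives 8>2]
(A,Q,Y): not NE [P1→D gives 9>0]
(A,Q,Z): not NE [P2→P gives 8>2]
(A,Q,W): not NE [P3→Z gives 8>6]
(A,R,X): not NE [P1→B gives 9>7; P2→Q gives 6>2]
(A,R,Y): not NE [P1→D gives 6>1; P2→Q gives 6>0; P3→X gives 8>0]
(A,R,Z): not NE [P1→B gives 8>0; P2→P gives 8>2; P3→X gives 8>2]
(A,R,W): not NE [P1→C gives 7>5; P2→Q gives 8>5; P3→X gives 8>4]
(B,P,X): not NE [P1→D gives 5>0; P2→R gives 3>1; P3→Y gives 9>7]
(B,P,Y): NE
(B,P,Z): not NE [P3→Y gives 9>2]
(B,P,W): not NE [P1→C gives 2>1; P2→R gives 9>0; P3→Y gives 9>0]
(B,Q,X): not NE [P1→A gives 8>5; P2→R gives 3>0; P3→Z gives 9>7]
(B,Q,Y): not NE [P1→D gives 9>7; P2→R gives 6>2; P3→Z gives 9>7]
(B,Q,Z): not NE [P1→A gives 9>7; P2→P gives 9>6]
(B,Q,W): not NE [P1→A gives 6>0; P2→R gives 9>0; P3→Z gives 9>7]
(B,R,X): not NE [P3→Z gives 9>0]
(B,R,Y): not NE [P1→D gives 6>4; P3→Z gives 9>0]
(B,R,Z): not NE [P2→P gives 9>8]
(B,R,W): not NE [P1→C gives 7>0; P3→Z gives 9>1]
(C,P,X): not NE [P1→D gives 5>0]
(C,P,Y): not NE [P1→B gives 8>3; P2→R gives 9>5; P3→W gives 8>4]
(C,P,Z): not NE [P1→B gives 5>3; P3→W gives 8>5]
(C,P,W): not NE [P2→Q gives 7>3]
(C,Q,X): not NE [P1→A gives 8>0; P2→P gives 9>0; P3→Y gives 9>1]
(C,Q,Y): not NE [P1→D gives 9>5; P2→R gives 9>4]
(C,Q,Z): not NE [P1→A gives 9>1; P2→P gives 6>3; P3→Y gives 9>6]
(C,Q,W): not NE [P1→A gives 6>4; P3→Y gives 9>4]
(C,R,X): not NE [P1→B gives 9>7; P2→P gives 9>7; P3→Z gives 5>1]
(C,R,Y): not NE [P1→D gives 6>1; P3→Z gives 5>3]
(C,R,Z): not NE [P1→B gives 8>4; P2→P gives 6>1]
(C,R,W): not NE [P2→Q gives 7>5; P3→Z gives 5>4]
(D,P,X): not NE [P2→Q gives 6>5]
(D,P,Y): not NE [P1→B gives 8>0; P2→Q gives 8>1; P3→X gives 9>7]
(D,P,Z): not NE [P1→B gives 5>1; P3→X gives 9>4]
(D,P,W): not NE [P1→C gives 2>1; P2→Q gives 9>7; P3→X gives 9>4]
(D,Q,X): not NE [P1→A gives 8>2; P3→W gives 8>1]
(D,Q,Y): not NE [P3→W gives 8>5]
(D,Q,Z): not NE [P1→A gives 9>1; P3→W gives 8>2]
(D,Q,W): not NE [P1→A gives 6>4]
(D,R,X): not NE [P1→B gives 9>0; P2→Q gives 6>0; P3→Y gives 6>4]
(D,R,Y): not NE [P2→Q gives 8>4]
(D,R,Z): not NE [P1→B gives 8>4; P2→Q gives 6>1; P3→Y gives 6>3]
(D,R,W): not NE [P1→C gives 7>3; P2→Q gives 9>4; P3→Y gives 6>2]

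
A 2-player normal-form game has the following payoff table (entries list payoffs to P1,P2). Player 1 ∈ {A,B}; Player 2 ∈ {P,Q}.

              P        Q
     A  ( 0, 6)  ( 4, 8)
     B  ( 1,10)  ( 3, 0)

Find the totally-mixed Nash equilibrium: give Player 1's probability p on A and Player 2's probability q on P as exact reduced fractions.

P1 indiff ⇒ q·0+(1-q)·4 = q·1+(1-q)·3 ⇒ q(-1) = (1-q)(-1) ⇒ q = 1/2
P2 indiff ⇒ p·6+(1-p)·10 = p·8+(1-p)·0 ⇒ p(-2) = (1-p)(-10) ⇒ p = 5/6

P1 mixes 5/6 on A; P2 mixes 1/2 on P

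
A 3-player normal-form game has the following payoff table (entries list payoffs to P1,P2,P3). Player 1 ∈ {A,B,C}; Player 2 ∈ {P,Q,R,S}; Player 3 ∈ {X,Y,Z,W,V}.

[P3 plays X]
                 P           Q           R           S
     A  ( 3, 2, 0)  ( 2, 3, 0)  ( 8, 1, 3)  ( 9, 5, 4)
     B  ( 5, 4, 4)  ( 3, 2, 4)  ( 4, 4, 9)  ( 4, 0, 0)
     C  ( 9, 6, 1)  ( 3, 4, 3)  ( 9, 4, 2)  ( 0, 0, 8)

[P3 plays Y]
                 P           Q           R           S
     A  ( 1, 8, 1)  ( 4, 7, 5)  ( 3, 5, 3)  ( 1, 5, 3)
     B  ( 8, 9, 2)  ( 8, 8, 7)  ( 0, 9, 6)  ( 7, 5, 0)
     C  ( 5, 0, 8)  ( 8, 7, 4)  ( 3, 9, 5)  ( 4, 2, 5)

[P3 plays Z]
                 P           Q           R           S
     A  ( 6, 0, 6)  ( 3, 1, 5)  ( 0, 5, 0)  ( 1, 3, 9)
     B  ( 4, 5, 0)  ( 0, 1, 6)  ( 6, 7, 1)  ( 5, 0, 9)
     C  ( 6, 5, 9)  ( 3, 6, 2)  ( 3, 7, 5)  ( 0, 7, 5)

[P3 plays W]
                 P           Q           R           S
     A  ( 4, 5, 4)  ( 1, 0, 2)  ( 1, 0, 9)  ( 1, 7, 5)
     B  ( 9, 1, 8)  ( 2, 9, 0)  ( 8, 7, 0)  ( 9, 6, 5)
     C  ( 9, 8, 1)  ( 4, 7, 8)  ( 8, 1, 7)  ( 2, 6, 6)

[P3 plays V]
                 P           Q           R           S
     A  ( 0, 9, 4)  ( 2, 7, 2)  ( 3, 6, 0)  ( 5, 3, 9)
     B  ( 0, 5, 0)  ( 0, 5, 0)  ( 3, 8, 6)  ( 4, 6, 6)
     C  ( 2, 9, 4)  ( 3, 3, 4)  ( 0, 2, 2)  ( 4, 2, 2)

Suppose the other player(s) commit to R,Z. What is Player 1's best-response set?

P1 best: {B}

u_1(A vs R,Z) = 0
u_1(B vs R,Z) = 6
u_1(C vs R,Z) = 3
max payoff 6 at {B}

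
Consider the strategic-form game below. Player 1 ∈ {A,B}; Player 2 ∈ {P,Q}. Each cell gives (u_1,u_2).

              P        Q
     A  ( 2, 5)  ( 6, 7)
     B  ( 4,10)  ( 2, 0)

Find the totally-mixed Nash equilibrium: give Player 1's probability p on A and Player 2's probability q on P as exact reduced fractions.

P1 mixes 5/6 on A; P2 mixes 2/3 on P

P1 indiff ⇒ q·2+(1-q)·6 = q·4+(1-q)·2 ⇒ q(-2) = (1-q)(-4) ⇒ q = 2/3
P2 indiff ⇒ p·5+(1-p)·10 = p·7+(1-p)·0 ⇒ p(-2) = (1-p)(-10) ⇒ p = 5/6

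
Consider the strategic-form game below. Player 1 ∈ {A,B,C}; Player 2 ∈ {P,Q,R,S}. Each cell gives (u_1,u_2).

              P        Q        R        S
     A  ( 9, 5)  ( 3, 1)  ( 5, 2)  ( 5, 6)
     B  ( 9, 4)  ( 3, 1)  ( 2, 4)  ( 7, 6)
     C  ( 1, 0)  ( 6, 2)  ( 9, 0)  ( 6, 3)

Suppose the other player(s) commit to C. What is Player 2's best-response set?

u_2(P vs C) = 0
u_2(Q vs C) = 2
u_2(R vs C) = 0
u_2(S vs C) = 3
max payoff 3 at {S}

P2 best: {S}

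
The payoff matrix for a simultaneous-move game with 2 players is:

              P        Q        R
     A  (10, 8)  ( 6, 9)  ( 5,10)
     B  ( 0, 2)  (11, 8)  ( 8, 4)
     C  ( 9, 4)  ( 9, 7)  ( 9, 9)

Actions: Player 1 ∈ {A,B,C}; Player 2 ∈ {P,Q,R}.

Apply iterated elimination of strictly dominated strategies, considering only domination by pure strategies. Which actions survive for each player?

P2 drop P (Q beats it: A:9>8 B:8>2 C:7>4)
P1 drop A (B beats it: Q:11>6 R:8>5)
P1→{B,C} P2→{Q,R}

Survivors P1:{B,C} P2:{Q,R}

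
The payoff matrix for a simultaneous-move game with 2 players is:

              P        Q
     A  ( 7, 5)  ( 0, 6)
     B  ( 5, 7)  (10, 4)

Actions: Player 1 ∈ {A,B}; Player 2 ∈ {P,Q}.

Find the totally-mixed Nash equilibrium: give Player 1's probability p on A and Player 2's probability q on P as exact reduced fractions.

(p,q) = (3/4, 5/6)

P1 indiff ⇒ q·7+(1-q)·0 = q·5+(1-q)·10 ⇒ q(2) = (1-q)(10) ⇒ q = 5/6
P2 indiff ⇒ p·5+(1-p)·7 = p·6+(1-p)·4 ⇒ p(-1) = (1-p)(-3) ⇒ p = 3/4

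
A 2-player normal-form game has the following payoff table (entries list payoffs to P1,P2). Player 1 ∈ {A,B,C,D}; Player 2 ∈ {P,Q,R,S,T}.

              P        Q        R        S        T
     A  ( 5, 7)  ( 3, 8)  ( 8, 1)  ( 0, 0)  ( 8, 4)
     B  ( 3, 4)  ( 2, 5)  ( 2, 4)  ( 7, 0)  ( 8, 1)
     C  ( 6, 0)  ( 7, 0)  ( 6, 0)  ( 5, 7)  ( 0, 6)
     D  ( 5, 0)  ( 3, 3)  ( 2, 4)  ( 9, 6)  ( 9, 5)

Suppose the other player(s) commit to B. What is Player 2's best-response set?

BR_2 = {Q}

u_2(P vs B) = 4
u_2(Q vs B) = 5
u_2(R vs B) = 4
u_2(S vs B) = 0
u_2(T vs B) = 1
max payoff 5 at {Q}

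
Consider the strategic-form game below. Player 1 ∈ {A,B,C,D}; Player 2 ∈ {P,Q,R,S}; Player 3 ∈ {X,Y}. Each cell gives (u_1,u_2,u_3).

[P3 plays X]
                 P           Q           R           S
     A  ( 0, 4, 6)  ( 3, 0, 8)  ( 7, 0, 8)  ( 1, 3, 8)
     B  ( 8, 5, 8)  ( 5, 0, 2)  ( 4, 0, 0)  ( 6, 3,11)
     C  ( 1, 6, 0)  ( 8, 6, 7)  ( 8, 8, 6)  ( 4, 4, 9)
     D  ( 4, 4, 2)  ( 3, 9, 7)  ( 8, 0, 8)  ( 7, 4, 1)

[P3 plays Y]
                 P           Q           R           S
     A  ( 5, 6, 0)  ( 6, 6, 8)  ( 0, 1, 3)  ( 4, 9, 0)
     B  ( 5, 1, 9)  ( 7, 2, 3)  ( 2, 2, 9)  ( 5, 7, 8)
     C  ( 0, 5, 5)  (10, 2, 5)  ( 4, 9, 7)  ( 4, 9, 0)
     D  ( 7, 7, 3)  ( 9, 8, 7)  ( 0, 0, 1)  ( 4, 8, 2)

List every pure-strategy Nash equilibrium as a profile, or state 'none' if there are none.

PSNE = {(C,R,Y)}

(A,P,X): not NE [P1→B gives 8>0]
(A,P,Y): not NE [P1→D gives 7>5; P2→S gives 9>6; P3→X gives 6>0]
(A,Q,X): not NE [P1→C gives 8>3; P2→P gives 4>0]
(A,Q,Y): not NE [P1→C gives 10>6; P2→S gives 9>6]
(A,R,X): not NE [P1→D gives 8>7; P2→P gives 4>0]
(A,R,Y): not NE [P1→C gives 4>0; P2→S gives 9>1; P3→X gives 8>3]
(A,S,X): not NE [P1→D gives 7>1; P2→P gives 4>3]
(A,S,Y): not NE [P1→B gives 5>4; P3→X gives 8>0]
(B,P,X): not NE [P3→Y gives 9>8]
(B,P,Y): not NE [P1→D gives 7>5; P2→S gives 7>1]
(B,Q,X): not NE [P1→C gives 8>5; P2→P gives 5>0; P3→Y gives 3>2]
(B,Q,Y): not NE [P1→C gives 10>7; P2→S gives 7>2]
(B,R,X): not NE [P1→D gives 8>4; P2→P gives 5>0; P3→Y gives 9>0]
(B,R,Y): not NE [P1→C gives 4>2; P2→S gives 7>2]
(B,S,X): not NE [P1→D gives 7>6; P2→P gives 5>3]
(B,S,Y): not NE [P3→X gives 11>8]
(C,P,X): not NE [P1→B gives 8>1; P2→R gives 8>6; P3→Y gives 5>0]
(C,P,Y): not NE [P1→D gives 7>0; P2→S gives 9>5]
(C,Q,X): not NE [P2→R gives 8>6]
(C,Q,Y): not NE [P2→S gives 9>2; P3→X gives 7>5]
(C,R,X): not NE [P3→Y gives 7>6]
(C,R,Y): NE
(C,S,X): not NE [P1→D gives 7>4; P2→R gives 8>4]
(C,S,Y): not NE [P1→B gives 5>4; P3→X gives 9>0]
(D,P,X): not NE [P1→B gives 8>4; P2→Q gives 9>4; P3→Y gives 3>2]
(D,P,Y): not NE [P2→S gives 8>7]
(D,Q,X): not NE [P1→C gives 8>3]
(D,Q,Y): not NE [P1→C gives 10>9]
(D,R,X): not NE [P2→Q gives 9>0]
(D,R,Y): not NE [P1→C gives 4>0; P2→S gives 8>0; P3→X gives 8>1]
(D,S,X): not NE [P2→Q gives 9>4; P3→Y gives 2>1]
(D,S,Y): not NE [P1→B gives 5>4]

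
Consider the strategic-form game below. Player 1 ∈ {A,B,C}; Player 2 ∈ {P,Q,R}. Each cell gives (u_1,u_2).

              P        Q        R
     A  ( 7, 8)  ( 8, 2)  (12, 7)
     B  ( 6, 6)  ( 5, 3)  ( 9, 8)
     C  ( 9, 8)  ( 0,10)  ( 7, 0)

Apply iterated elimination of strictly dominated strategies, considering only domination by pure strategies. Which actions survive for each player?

P1 drop B (A beats it: P:7>6 Q:8>5 R:12>9)
P2 drop R (P beats it: A:8>7 C:8>0)
P1→{A,C} P2→{P,Q}

IESDS → P1:{A,C} P2:{P,Q}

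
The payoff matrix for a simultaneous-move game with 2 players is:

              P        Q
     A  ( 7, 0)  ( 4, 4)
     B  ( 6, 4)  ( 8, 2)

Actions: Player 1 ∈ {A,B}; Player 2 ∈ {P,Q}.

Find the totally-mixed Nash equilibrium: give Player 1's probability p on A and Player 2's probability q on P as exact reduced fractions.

(p,q) = (1/3, 4/5)

P1 indiff ⇒ q·7+(1-q)·4 = q·6+(1-q)·8 ⇒ q(1) = (1-q)(4) ⇒ q = 4/5
P2 indiff ⇒ p·0+(1-p)·4 = p·4+(1-p)·2 ⇒ p(-4) = (1-p)(-2) ⇒ p = 1/3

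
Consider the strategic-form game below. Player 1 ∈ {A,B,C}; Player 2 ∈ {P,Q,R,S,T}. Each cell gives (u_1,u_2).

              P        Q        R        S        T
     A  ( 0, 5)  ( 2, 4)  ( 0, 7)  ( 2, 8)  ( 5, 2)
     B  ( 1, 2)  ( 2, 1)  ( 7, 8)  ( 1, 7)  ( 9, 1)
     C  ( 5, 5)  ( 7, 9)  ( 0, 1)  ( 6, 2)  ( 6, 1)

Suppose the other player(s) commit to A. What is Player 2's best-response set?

u_2(P vs A) = 5
u_2(Q vs A) = 4
u_2(R vs A) = 7
u_2(S vs A) = 8
u_2(T vs A) = 2
max payoff 8 at {S}

P2 best: {S}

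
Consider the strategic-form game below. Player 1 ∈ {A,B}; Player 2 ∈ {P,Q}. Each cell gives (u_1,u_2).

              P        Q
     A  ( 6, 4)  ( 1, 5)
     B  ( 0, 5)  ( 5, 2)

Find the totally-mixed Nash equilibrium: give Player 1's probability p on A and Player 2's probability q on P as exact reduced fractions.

P1 indiff ⇒ q·6+(1-q)·1 = q·0+(1-q)·5 ⇒ q(6) = (1-q)(4) ⇒ q = 2/5
P2 indiff ⇒ p·4+(1-p)·5 = p·5+(1-p)·2 ⇒ p(-1) = (1-p)(-3) ⇒ p = 3/4

p=3/4, q=2/5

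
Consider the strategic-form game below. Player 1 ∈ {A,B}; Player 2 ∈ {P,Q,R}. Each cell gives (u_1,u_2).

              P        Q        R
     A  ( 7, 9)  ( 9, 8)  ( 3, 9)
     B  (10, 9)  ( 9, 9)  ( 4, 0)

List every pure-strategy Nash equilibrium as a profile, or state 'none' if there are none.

(A,P): not NE [P1→B gives 10>7]
(A,Q): not NE [P2→R gives 9>8]
(A,R): not NE [P1→B gives 4>3]
(B,P): NE
(B,Q): NE
(B,R): not NE [P2→Q gives 9>0]

NE set: (B,P), (B,Q)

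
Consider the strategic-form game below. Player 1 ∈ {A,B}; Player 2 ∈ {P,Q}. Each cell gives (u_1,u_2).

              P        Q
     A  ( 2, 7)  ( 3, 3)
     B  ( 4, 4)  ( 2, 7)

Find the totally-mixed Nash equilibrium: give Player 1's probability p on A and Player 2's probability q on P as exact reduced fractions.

P1 indiff ⇒ q·2+(1-q)·3 = q·4+(1-q)·2 ⇒ q(-2) = (1-q)(-1) ⇒ q = 1/3
P2 indiff ⇒ p·7+(1-p)·4 = p·3+(1-p)·7 ⇒ p(4) = (1-p)(3) ⇒ p = 3/7

p=3/7, q=1/3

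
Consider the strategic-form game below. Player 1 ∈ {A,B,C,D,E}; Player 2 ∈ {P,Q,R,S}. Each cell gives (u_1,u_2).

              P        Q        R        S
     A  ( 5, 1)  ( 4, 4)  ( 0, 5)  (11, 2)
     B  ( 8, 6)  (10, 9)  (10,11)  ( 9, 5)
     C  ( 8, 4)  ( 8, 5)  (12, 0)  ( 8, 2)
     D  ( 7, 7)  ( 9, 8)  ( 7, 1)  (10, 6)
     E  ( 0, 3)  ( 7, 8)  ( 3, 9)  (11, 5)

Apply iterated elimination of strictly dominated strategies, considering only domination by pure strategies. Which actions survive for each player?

IESDS → P1:{B,C} P2:{Q,R}

P2 drop P (Q beats it: A:4>1 B:9>6 C:5>4 D:8>7 E:8>3)
P2 drop S (Q beats it: A:4>2 B:9>5 C:5>2 D:8>6 E:8>5)
P1 drop A (B beats it: Q:10>4 R:10>0)
P1 drop D (B beats it: Q:10>9 R:10>7)
P1 drop E (B beats it: Q:10>7 R:10>3)
P1→{B,C} P2→{Q,R}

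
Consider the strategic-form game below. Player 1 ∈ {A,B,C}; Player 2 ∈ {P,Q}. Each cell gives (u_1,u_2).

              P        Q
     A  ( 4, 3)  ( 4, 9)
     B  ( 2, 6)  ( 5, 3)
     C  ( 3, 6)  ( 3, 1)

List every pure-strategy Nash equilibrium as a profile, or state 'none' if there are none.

(A,P): not NE [P2→Q gives 9>3]
(A,Q): not NE [P1→B gives 5>4]
(B,P): not NE [P1→A gives 4>2]
(B,Q): not NE [P2→P gives 6>3]
(C,P): not NE [P1→A gives 4>3]
(C,Q): not NE [P1→B gives 5>3; P2→P gives 6>1]

Equilibria: none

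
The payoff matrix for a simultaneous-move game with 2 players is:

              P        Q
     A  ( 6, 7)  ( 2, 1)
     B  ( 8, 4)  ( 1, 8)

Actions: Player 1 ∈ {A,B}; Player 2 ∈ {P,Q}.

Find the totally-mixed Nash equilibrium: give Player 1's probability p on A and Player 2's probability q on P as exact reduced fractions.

P1 mixes 2/5 on A; P2 mixes 1/3 on P

P1 indiff ⇒ q·6+(1-q)·2 = q·8+(1-q)·1 ⇒ q(-2) = (1-q)(-1) ⇒ q = 1/3
P2 indiff ⇒ p·7+(1-p)·4 = p·1+(1-p)·8 ⇒ p(6) = (1-p)(4) ⇒ p = 2/5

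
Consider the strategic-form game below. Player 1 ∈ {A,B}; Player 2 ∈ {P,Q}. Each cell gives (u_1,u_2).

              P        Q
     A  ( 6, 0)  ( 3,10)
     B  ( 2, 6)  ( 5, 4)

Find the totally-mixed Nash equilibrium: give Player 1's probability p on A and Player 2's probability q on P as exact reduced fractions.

P1 mixes 1/6 on A; P2 mixes 1/3 on P

P1 indiff ⇒ q·6+(1-q)·3 = q·2+(1-q)·5 ⇒ q(4) = (1-q)(2) ⇒ q = 1/3
P2 indiff ⇒ p·0+(1-p)·6 = p·10+(1-p)·4 ⇒ p(-10) = (1-p)(-2) ⇒ p = 1/6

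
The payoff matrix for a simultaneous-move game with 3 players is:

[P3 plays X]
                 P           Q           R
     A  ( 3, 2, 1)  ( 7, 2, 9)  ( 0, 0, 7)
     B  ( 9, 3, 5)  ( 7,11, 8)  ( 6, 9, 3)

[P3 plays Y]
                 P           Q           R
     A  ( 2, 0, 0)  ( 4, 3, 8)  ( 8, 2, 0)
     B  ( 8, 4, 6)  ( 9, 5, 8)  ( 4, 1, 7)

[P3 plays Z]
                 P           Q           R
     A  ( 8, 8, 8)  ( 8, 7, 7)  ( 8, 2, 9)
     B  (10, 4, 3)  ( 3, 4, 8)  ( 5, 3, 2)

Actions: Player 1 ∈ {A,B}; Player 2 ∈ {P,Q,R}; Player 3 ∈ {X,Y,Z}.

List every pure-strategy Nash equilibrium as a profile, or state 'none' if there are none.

(A,P,X): not NE [P1→B gives 9>3; P3→Z gives 8>1]
(A,P,Y): not NE [P1→B gives 8>2; P2→Q gives 3>0; P3→Z gives 8>0]
(A,P,Z): not NE [P1→B gives 10>8]
(A,Q,X): NE
(A,Q,Y): not NE [P1→B gives 9>4; P3→X gives 9>8]
(A,Q,Z): not NE [P2→P gives 8>7; P3→X gives 9>7]
(A,R,X): not NE [P1→B gives 6>0; P2→Q gives 2>0; P3→Z gives 9>7]
(A,R,Y): not NE [P2→Q gives 3>2; P3→Z gives 9>0]
(A,R,Z): not NE [P2→P gives 8>2]
(B,P,X): not NE [P2→Q gives 11>3; P3→Y gives 6>5]
(B,P,Y): not NE [P2→Q gives 5>4]
(B,P,Z): not NE [P3→Y gives 6>3]
(B,Q,X): NE
(B,Q,Y): NE
(B,Q,Z): not NE [P1→A gives 8>3]
(B,R,X): not NE [P2→Q gives 11>9; P3→Y gives 7>3]
(B,R,Y): not NE [P1→A gives 8>4; P2→Q gives 5>1]
(B,R,Z): not NE [P1→A gives 8>5; P2→Q gives 4>3; P3→Y gives 7>2]

PSNE = {(A,Q,X), (B,Q,X), (B,Q,Y)}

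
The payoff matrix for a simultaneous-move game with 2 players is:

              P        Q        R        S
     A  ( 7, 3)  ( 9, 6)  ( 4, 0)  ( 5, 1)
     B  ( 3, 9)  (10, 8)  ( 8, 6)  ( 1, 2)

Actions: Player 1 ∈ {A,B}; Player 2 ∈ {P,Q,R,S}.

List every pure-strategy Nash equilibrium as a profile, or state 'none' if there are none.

(A,P): not NE [P2→Q gives 6>3]
(A,Q): not NE [P1→B gives 10>9]
(A,R): not NE [P1→B gives 8>4; P2→Q gives 6>0]
(A,S): not NE [P2→Q gives 6>1]
(B,P): not NE [P1→A gives 7>3]
(B,Q): not NE [P2→P gives 9>8]
(B,R): not NE [P2→P gives 9>6]
(B,S): not NE [P1→A gives 5>1; P2→P gives 9>2]

PSNE: ∅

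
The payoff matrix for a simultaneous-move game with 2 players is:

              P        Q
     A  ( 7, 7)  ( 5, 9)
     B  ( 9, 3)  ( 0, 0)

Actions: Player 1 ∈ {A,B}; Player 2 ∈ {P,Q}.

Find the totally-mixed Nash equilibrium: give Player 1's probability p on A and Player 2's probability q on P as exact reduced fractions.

P1 mixes 3/5 on A; P2 mixes 5/7 on P

P1 indiff ⇒ q·7+(1-q)·5 = q·9+(1-q)·0 ⇒ q(-2) = (1-q)(-5) ⇒ q = 5/7
P2 indiff ⇒ p·7+(1-p)·3 = p·9+(1-p)·0 ⇒ p(-2) = (1-p)(-3) ⇒ p = 3/5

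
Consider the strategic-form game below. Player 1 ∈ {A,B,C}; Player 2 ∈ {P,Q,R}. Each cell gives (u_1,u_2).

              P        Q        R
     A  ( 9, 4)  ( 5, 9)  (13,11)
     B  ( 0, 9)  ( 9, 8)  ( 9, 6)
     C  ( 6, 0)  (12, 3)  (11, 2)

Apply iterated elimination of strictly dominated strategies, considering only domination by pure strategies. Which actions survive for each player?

IESDS → P1:{A,C} P2:{Q,R}

P1 drop B (C beats it: P:6>0 Q:12>9 R:11>9)
P2 drop P (Q beats it: A:9>4 C:3>0)
P1→{A,C} P2→{Q,R}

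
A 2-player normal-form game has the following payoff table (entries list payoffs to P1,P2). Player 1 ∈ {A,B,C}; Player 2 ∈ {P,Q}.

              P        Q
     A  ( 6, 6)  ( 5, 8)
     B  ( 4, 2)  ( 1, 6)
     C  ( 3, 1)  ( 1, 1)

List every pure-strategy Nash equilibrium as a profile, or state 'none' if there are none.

(A,P): not NE [P2→Q gives 8>6]
(A,Q): NE
(B,P): not NE [P1→A gives 6>4; P2→Q gives 6>2]
(B,Q): not NE [P1→A gives 5>1]
(C,P): not NE [P1→A gives 6>3]
(C,Q): not NE [P1→A gives 5>1]

Nash profiles: (A,Q)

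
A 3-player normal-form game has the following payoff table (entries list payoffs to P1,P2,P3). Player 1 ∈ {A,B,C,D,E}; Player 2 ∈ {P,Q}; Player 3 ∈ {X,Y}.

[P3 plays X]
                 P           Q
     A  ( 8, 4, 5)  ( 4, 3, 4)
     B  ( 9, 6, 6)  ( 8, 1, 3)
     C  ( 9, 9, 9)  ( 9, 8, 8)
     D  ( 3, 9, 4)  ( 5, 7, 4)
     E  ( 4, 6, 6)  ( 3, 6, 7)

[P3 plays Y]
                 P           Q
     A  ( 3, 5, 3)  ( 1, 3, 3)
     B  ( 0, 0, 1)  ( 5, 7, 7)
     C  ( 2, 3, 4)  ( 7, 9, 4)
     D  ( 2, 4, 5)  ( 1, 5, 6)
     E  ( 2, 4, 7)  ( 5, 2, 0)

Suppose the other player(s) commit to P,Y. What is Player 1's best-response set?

u_1(A vs P,Y) = 3
u_1(B vs P,Y) = 0
u_1(C vs P,Y) = 2
u_1(D vs P,Y) = 2
u_1(E vs P,Y) = 2
max payoff 3 at {A}

P1 best: {A}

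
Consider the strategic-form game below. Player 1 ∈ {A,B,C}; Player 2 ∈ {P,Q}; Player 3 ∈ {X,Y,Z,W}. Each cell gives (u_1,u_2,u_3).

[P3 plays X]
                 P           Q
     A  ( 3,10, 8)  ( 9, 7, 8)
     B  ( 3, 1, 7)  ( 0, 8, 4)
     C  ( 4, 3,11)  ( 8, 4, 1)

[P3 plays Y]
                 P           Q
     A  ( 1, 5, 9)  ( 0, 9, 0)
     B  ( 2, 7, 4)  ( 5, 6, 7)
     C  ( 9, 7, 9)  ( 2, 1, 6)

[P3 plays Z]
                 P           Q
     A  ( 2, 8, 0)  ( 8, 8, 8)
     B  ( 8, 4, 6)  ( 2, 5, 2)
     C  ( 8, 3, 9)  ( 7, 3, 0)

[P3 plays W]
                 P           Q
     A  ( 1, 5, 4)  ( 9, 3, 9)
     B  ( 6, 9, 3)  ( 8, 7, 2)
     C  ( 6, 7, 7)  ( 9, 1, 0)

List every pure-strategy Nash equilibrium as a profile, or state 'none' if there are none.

No pure NE.

(A,P,X): not NE [P1→C gives 4>3; P3→Y gives 9>8]
(A,P,Y): not NE [P1→C gives 9>1; P2→Q gives 9>5]
(A,P,Z): not NE [P1→C gives 8>2; P3→Y gives 9>0]
(A,P,W): not NE [P1→C gives 6>1; P3→Y gives 9>4]
(A,Q,X): not NE [P2→P gives 10>7; P3→W gives 9>8]
(A,Q,Y): not NE [P1→B gives 5>0; P3→W gives 9>0]
(A,Q,Z): not NE [P3→W gives 9>8]
(A,Q,W): not NE [P2→P gives 5>3]
(B,P,X): not NE [P1→C gives 4>3; P2→Q gives 8>1]
(B,P,Y): not NE [P1→C gives 9>2; P3→X gives 7>4]
(B,P,Z): not NE [P2→Q gives 5>4; P3→X gives 7>6]
(B,P,W): not NE [P3→X gives 7>3]
(B,Q,X): not NE [P1→A gives 9>0; P3→Y gives 7>4]
(B,Q,Y): not NE [P2→P gives 7>6]
(B,Q,Z): not NE [P1→A gives 8>2; P3→Y gives 7>2]
(B,Q,W): not NE [P1→C gives 9>8; P2→P gives 9>7; P3→Y gives 7>2]
(C,P,X): not NE [P2→Q gives 4>3]
(C,P,Y): not NE [P3→X gives 11>9]
(C,P,Z): not NE [P3→X gives 11>9]
(C,P,W): not NE [P3→X gives 11>7]
(C,Q,X): not NE [P1→A gives 9>8; P3→Y gives 6>1]
(C,Q,Y): not NE [P1→B gives 5>2; P2→P gives 7>1]
(C,Q,Z): not NE [P1→A gives 8>7; P3→Y gives 6>0]
(C,Q,W): not NE [P2→P gives 7>1; P3→Y gives 6>0]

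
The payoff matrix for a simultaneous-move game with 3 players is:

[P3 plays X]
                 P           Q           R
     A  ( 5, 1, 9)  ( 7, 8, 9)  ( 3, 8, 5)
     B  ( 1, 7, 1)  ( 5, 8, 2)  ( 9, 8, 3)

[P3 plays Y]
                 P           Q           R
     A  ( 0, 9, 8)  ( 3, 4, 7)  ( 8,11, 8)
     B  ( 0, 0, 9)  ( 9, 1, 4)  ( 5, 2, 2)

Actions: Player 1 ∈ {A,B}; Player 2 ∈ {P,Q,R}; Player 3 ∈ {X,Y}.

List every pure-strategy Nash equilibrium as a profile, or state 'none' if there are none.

(A,P,X): not NE [P2→R gives 8>1]
(A,P,Y): not NE [P2→R gives 11>9; P3→X gives 9>8]
(A,Q,X): NE
(A,Q,Y): not NE [P1→B gives 9>3; P2→R gives 11>4; P3→X gives 9>7]
(A,R,X): not NE [P1→B gives 9>3; P3→Y gives 8>5]
(A,R,Y): NE
(B,P,X): not NE [P1→A gives 5>1; P2→R gives 8>7; P3→Y gives 9>1]
(B,P,Y): not NE [P2→R gives 2>0]
(B,Q,X): not NE [P1→A gives 7>5; P3→Y gives 4>2]
(B,Q,Y): not NE [P2→R gives 2>1]
(B,R,X): NE
(B,R,Y): not NE [P1→A gives 8>5; P3→X gives 3>2]

NE set: (A,Q,X), (A,R,Y), (B,R,X)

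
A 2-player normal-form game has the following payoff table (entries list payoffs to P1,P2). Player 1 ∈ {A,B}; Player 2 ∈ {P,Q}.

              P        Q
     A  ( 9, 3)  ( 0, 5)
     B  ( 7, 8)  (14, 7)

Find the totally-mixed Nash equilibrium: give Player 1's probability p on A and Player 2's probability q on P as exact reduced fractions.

P1 mixes 1/3 on A; P2 mixes 7/8 on P

P1 indiff ⇒ q·9+(1-q)·0 = q·7+(1-q)·14 ⇒ q(2) = (1-q)(14) ⇒ q = 7/8
P2 indiff ⇒ p·3+(1-p)·8 = p·5+(1-p)·7 ⇒ p(-2) = (1-p)(-1) ⇒ p = 1/3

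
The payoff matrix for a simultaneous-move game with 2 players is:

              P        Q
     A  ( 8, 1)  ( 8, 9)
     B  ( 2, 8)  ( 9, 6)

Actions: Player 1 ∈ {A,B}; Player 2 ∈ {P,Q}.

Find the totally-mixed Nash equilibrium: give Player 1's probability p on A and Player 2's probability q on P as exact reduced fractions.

P1 indiff ⇒ q·8+(1-q)·8 = q·2+(1-q)·9 ⇒ q(6) = (1-q)(1) ⇒ q = 1/7
P2 indiff ⇒ p·1+(1-p)·8 = p·9+(1-p)·6 ⇒ p(-8) = (1-p)(-2) ⇒ p = 1/5

(p,q) = (1/5, 1/7)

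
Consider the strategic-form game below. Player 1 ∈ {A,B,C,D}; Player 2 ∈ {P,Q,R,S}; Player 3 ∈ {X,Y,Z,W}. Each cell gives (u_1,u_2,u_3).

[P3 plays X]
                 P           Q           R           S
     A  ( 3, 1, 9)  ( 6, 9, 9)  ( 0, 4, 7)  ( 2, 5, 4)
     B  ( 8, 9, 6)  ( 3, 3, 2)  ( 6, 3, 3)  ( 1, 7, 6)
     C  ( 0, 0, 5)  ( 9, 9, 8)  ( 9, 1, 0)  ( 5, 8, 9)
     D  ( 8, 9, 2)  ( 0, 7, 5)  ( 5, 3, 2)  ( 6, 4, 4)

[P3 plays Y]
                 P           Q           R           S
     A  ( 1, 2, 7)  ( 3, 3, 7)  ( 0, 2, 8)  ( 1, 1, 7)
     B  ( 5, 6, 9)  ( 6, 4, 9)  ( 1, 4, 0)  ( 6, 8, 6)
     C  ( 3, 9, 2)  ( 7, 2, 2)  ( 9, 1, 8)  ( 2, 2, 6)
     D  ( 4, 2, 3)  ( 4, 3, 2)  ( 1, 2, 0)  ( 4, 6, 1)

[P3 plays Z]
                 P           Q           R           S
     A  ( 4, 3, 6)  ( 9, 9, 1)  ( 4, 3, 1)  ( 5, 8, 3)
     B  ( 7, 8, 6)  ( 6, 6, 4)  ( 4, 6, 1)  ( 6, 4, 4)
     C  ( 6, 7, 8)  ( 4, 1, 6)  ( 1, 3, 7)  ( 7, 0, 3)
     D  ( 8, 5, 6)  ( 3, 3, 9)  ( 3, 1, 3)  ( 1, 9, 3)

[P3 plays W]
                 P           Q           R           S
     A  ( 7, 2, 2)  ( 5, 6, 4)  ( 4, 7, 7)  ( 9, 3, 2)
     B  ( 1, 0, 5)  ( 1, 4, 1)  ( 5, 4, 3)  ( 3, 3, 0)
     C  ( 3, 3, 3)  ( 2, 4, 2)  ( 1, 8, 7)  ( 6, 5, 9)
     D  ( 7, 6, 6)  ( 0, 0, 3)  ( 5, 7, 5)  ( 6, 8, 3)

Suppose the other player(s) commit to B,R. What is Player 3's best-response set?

u_3(X vs B,R) = 3
u_3(Y vs B,R) = 0
u_3(Z vs B,R) = 1
u_3(W vs B,R) = 3
max payoff 3 at {X,W}

argmax u_3 = {X,W}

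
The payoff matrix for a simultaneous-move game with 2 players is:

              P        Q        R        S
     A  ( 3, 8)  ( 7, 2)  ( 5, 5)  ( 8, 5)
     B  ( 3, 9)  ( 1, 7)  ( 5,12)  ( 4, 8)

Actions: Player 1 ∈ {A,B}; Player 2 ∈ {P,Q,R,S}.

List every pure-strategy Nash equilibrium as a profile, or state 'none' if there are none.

(A,P): NE
(A,Q): not NE [P2→P gives 8>2]
(A,R): not NE [P2→P gives 8>5]
(A,S): not NE [P2→P gives 8>5]
(B,P): not NE [P2→R gives 12>9]
(B,Q): not NE [P1→A gives 7>1; P2→R gives 12>7]
(B,R): NE
(B,S): not NE [P1→A gives 8>4; P2→R gives 12>8]

PSNE = {(A,P), (B,R)}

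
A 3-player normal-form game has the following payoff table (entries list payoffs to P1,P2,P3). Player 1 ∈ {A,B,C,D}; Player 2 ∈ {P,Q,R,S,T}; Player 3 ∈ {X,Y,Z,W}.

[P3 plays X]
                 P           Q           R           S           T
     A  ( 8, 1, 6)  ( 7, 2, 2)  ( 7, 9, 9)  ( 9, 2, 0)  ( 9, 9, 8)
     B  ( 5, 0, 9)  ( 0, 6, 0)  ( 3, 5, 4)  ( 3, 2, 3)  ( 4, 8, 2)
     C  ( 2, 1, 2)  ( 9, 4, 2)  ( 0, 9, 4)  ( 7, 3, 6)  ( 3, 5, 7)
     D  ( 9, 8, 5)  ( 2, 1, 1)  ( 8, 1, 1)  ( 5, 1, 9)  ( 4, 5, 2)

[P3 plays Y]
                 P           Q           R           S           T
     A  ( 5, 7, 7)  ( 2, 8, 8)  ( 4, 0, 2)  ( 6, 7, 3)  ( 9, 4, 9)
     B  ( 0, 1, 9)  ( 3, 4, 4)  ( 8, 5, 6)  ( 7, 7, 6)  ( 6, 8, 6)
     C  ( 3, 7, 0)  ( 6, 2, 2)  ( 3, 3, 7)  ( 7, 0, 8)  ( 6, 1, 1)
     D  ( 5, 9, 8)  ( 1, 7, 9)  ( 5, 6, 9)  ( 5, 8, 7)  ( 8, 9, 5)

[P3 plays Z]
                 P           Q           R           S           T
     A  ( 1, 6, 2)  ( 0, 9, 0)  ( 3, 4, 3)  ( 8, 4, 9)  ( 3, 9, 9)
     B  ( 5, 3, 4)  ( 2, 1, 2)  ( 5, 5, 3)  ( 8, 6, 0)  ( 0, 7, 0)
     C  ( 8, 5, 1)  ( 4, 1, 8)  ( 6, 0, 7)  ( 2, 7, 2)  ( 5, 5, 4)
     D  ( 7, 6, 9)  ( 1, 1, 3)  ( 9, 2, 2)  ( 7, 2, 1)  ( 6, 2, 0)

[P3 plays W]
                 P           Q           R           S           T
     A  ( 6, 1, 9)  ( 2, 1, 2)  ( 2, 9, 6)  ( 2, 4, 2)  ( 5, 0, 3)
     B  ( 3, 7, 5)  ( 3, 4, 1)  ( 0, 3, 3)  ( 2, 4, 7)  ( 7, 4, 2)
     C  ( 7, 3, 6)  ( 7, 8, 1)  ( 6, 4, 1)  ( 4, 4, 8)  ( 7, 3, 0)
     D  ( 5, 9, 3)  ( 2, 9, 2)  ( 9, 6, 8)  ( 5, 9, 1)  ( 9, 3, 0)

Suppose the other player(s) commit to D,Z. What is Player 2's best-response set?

u_2(P vs D,Z) = 6
u_2(Q vs D,Z) = 1
u_2(R vs D,Z) = 2
u_2(S vs D,Z) = 2
u_2(T vs D,Z) = 2
max payoff 6 at {P}

argmax u_2 = {P}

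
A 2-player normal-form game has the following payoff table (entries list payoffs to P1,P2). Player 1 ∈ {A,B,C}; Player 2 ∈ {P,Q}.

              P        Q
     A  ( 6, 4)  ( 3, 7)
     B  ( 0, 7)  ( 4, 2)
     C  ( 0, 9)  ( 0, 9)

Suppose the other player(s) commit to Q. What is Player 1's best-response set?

u_1(A vs Q) = 3
u_1(B vs Q) = 4
u_1(C vs Q) = 0
max payoff 4 at {B}

argmax u_1 = {B}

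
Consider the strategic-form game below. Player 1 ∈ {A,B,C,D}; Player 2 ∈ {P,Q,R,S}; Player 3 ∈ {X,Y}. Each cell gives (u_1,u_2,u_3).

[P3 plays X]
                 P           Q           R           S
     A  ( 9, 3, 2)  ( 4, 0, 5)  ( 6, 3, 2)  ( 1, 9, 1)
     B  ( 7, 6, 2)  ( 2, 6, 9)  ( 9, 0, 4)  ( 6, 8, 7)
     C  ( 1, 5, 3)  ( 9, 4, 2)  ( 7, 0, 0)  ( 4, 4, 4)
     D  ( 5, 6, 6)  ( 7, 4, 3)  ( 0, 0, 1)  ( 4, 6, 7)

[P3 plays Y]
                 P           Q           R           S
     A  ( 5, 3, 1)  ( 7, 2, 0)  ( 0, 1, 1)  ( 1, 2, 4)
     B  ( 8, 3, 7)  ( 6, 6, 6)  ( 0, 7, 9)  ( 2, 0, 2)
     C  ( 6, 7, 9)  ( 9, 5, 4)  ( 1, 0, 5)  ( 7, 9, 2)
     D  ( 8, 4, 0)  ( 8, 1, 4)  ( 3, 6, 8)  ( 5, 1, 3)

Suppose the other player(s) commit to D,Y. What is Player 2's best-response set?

BR_2 = {R}

u_2(P vs D,Y) = 4
u_2(Q vs D,Y) = 1
u_2(R vs D,Y) = 6
u_2(S vs D,Y) = 1
max payoff 6 at {R}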